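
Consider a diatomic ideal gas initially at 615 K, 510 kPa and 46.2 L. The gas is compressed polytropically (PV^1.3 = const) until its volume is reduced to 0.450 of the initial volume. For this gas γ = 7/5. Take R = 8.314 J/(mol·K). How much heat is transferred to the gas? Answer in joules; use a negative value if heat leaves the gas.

-5310 J

n = P₁V₁/(RT₁) = 510×46.2/(8.314×615) = 4.61 mol.
Polytropic n=1.3: T₂ = T₁(V₁/V₂)^(n−1) = 615×(2.22)^0.30 = 781 K; P₂ = P₁(V₁/V₂)^n = 1440 kPa.
W = (P₁V₁−P₂V₂)/(n−1) = (510×46.2−1440×20.8)/0.30 = -21300 J.
ΔU = nCvΔT = 4.61×20.8×(781−615) = 15900 J.
Q = ΔU + W = -5310 J.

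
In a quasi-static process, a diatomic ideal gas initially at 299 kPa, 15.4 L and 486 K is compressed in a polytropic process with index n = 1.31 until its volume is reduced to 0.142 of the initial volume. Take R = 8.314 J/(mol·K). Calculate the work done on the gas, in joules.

n = P₁V₁/(RT₁) = 299×15.4/(8.314×486) = 1.14 mol.
Polytropic n=1.31: T₂ = T₁(V₁/V₂)^(n−1) = 486×(7.04)^0.31 = 890 K; P₂ = P₁(V₁/V₂)^n = 3860 kPa.
W = (P₁V₁−P₂V₂)/(n−1) = (299×15.4−3860×2.19)/0.31 = -12300 J.
Work done on the gas = −W_by = 12300 J.

12300 J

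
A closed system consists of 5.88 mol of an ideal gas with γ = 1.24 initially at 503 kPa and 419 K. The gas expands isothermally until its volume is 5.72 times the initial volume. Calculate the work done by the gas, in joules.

35700 J

V₁ = nRT₁/P₁ = 5.88×8.314×419/503 = 40.7 L.
Isothermal: T stays 419 K; PV = const ⇒ V₂ = 233 L, P₂ = 87.9 kPa.
W = nRT ln(V₂/V₁) = 5.88×8.314×419×ln(5.72) = 35700 J.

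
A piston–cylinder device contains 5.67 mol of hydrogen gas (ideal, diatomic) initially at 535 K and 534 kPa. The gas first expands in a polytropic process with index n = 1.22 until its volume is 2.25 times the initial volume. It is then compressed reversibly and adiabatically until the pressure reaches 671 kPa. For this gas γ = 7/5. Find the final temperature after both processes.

V₁ = nRT₁/P₁ = 5.67×8.314×535/534 = 47.2 L.
Step 1 — Polytropic n=1.22: T₂ = T₁(V₁/V₂)^(n−1) = 535×(0.444)^0.22 = 448 K; P₂ = P₁(V₁/V₂)^n = 199 kPa.
W = (P₁V₁−P₂V₂)/(n−1) = (534×47.2−199×106)/0.22 = 18700 J.
ΔU = nCvΔT = 5.67×20.8×(448−535) = -10300 J.
Q = ΔU + W = 8430 J.
State after step 1: P = 199 kPa, V = 106 L, T = 448 K.
Step 2 — Adiabatic: T₂/T₁ = (P₂/P₁)^((γ−1)/γ) ⇒ T₂ = 448×(3.38)^0.286 = 634 K; V₂ = 44.5 L.
ΔU = nCvΔT = 5.67×20.8×(634−448) = 21900 J.
Q = 0 for an adiabatic process, so W = −ΔU = -21900 J.
Net over both steps: W = -3220 J, Q = 8430 J, ΔU = 11600 J.

634 K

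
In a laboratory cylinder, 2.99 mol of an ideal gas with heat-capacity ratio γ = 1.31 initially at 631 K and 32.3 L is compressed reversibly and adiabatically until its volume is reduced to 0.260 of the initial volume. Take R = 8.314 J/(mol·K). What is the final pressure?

2840 kPa

P₁ = nRT₁/V₁ = 2.99×8.314×631/32.3 = 486 kPa.
Adiabatic: TV^(γ−1) = const ⇒ T₂ = 631×(3.85)^0.310 = 958 K; PV^γ = const ⇒ P₂ = 2840 kPa.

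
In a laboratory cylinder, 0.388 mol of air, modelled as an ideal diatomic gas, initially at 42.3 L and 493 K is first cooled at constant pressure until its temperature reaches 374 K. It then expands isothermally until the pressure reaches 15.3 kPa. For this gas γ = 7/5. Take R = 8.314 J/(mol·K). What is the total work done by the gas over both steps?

701 J

P₁ = nRT₁/V₁ = 0.388×8.314×493/42.3 = 37.6 kPa.
Step 1 — Isobaric: P stays 37.6 kPa; V/T = const ⇒ T₂ = 374 K, V₂ = 32.1 L.
W = PΔV = 37.6×(32.1−42.3) kPa·L = -384 J.
ΔU = nCvΔT = 0.388×20.8×(374−493) = -960 J.
Q = ΔU + W = nCpΔT = -1340 J.
State after step 1: P = 37.6 kPa, V = 32.1 L, T = 374 K.
Step 2 — Isothermal: T stays 374 K; PV = const ⇒ V₂ = 78.9 L, P₂ = 15.3 kPa.
ΔU = 0 (ideal gas, T constant).
W = nRT ln(V₂/V₁) = 0.388×8.314×374×ln(2.46) = 1080 J.
Q = ΔU + W = 1080 J.
Net over both steps: W = 701 J, Q = -259 J, ΔU = -960 J.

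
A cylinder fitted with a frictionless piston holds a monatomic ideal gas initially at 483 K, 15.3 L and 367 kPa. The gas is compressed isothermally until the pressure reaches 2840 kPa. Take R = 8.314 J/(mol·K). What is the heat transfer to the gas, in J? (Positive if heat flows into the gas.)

-11500 J

n = P₁V₁/(RT₁) = 367×15.3/(8.314×483) = 1.40 mol.
Isothermal: T stays 483 K; PV = const ⇒ V₂ = 1.98 L, P₂ = 2840 kPa.
ΔU = 0 (ideal gas, T constant).
W = nRT ln(V₂/V₁) = 1.40×8.314×483×ln(0.129) = -11500 J.
Q = ΔU + W = -11500 J.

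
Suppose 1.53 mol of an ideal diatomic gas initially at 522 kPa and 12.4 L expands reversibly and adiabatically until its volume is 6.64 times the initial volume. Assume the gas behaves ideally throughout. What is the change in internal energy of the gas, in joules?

-8590 J

T₁ = P₁V₁/(nR) = 522×12.4/(1.53×8.314) = 509 K.
Adiabatic: TV^(γ−1) = const ⇒ T₂ = 509×(0.151)^0.400 = 239 K; PV^γ = const ⇒ P₂ = 36.9 kPa.
For an ideal gas ΔU = nCvΔT with Cv = (5/2)R = 20.8 J/(mol·K).
ΔU = 1.53×20.8×(239−509) = -8590 J.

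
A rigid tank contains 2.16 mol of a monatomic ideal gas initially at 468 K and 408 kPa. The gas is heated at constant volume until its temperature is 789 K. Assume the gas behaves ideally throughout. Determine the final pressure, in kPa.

V₁ = nRT₁/P₁ = 2.16×8.314×468/408 = 20.6 L.
Isochoric: V stays 20.6 L; P/T = const ⇒ T₂ = 789 K, P₂ = 688 kPa.

688 kPa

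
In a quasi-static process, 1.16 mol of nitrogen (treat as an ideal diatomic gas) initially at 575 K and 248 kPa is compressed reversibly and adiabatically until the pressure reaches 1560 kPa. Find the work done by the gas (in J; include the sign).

-9580 J

V₁ = nRT₁/P₁ = 1.16×8.314×575/248 = 22.4 L.
Adiabatic: T₂/T₁ = (P₂/P₁)^((γ−1)/γ) ⇒ T₂ = 575×(6.29)^0.286 = 972 K; V₂ = 6.01 L.
ΔU = nCvΔT = 1.16×20.8×(972−575) = 9580 J.
Q = 0 for an adiabatic process, so W = −ΔU = -9580 J.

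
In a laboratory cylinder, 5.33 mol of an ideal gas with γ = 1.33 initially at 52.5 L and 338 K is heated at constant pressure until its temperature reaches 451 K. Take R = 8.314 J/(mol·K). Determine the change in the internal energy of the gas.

P₁ = nRT₁/V₁ = 5.33×8.314×338/52.5 = 285 kPa.
Isobaric: P stays 285 kPa; V/T = const ⇒ T₂ = 451 K, V₂ = 70.1 L.
For an ideal gas ΔU = nCvΔT with Cv = R/(γ−1) = 25.2 J/(mol·K).
ΔU = 5.33×25.2×(451−338) = 15200 J.

15200 J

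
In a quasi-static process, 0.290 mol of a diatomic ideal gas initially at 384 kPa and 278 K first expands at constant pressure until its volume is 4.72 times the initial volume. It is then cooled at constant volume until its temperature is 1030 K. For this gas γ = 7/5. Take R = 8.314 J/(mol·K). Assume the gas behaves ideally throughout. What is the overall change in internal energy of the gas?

V₁ = nRT₁/P₁ = 0.290×8.314×278/384 = 1.75 L.
Step 1 — Isobaric: P stays 384 kPa; V/T = const ⇒ T₂ = 1310 K, V₂ = 8.24 L.
W = PΔV = 384×(8.24−1.75) kPa·L = 2490 J.
ΔU = nCvΔT = 0.290×20.8×(1310−278) = 6230 J.
Q = ΔU + W = nCpΔT = 8730 J.
State after step 1: P = 384 kPa, V = 8.24 L, T = 1310 K.
Step 2 — Isochoric: V stays 8.24 L; P/T = const ⇒ T₂ = 1030 K, P₂ = 301 kPa.
W = 0 (no volume change).
ΔU = nCvΔT = 0.290×20.8×(1030−1310) = -1700 J.
Q = ΔU = -1700 J.
Net over both steps: W = 2490 J, Q = 7030 J, ΔU = 4530 J.

4530 J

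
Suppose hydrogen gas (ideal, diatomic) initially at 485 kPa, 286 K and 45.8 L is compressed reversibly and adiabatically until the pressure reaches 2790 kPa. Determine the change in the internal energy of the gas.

n = P₁V₁/(RT₁) = 485×45.8/(8.314×286) = 9.34 mol.
Adiabatic: T₂/T₁ = (P₂/P₁)^((γ−1)/γ) ⇒ T₂ = 286×(5.75)^0.286 = 471 K; V₂ = 13.1 L.
For an ideal gas ΔU = nCvΔT with Cv = (5/2)R = 20.8 J/(mol·K).
ΔU = 9.34×20.8×(471−286) = 36000 J.

36000 J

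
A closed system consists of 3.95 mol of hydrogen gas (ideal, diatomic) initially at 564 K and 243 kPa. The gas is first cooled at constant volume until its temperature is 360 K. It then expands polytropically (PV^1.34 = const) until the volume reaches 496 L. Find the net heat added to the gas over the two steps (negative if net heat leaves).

-14300 J

V₁ = nRT₁/P₁ = 3.95×8.314×564/243 = 76.2 L.
Step 1 — Isochoric: V stays 76.2 L; P/T = const ⇒ T₂ = 360 K, P₂ = 155 kPa.
W = 0 (no volume change).
ΔU = nCvΔT = 3.95×20.8×(360−564) = -16700 J.
Q = ΔU = -16700 J.
State after step 1: P = 155 kPa, V = 76.2 L, T = 360 K.
Step 2 — Polytropic n=1.34: T₂ = T₁(V₁/V₂)^(n−1) = 360×(0.154)^0.34 = 190 K; P₂ = P₁(V₁/V₂)^n = 12.6 kPa.
W = (P₁V₁−P₂V₂)/(n−1) = (155×76.2−12.6×496)/0.34 = 16400 J.
ΔU = nCvΔT = 3.95×20.8×(190−360) = -13900 J.
Q = ΔU + W = 2460 J.
Net over both steps: W = 16400 J, Q = -14300 J, ΔU = -30700 J.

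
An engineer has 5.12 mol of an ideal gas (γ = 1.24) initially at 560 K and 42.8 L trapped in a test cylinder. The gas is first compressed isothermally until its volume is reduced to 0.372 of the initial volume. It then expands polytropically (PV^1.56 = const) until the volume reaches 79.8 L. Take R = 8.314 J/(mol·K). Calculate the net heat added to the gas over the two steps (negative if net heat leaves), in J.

-57300 J

P₁ = nRT₁/V₁ = 5.12×8.314×560/42.8 = 557 kPa.
Step 1 — Isothermal: T stays 560 K; PV = const ⇒ V₂ = 15.9 L, P₂ = 1500 kPa.
ΔU = 0 (ideal gas, T constant).
W = nRT ln(V₂/V₁) = 5.12×8.314×560×ln(0.372) = -23600 J.
Q = ΔU + W = -23600 J.
State after step 1: P = 1500 kPa, V = 15.9 L, T = 560 K.
Step 2 — Polytropic n=1.56: T₂ = T₁(V₁/V₂)^(n−1) = 560×(0.200)^0.56 = 227 K; P₂ = P₁(V₁/V₂)^n = 121 kPa.
W = (P₁V₁−P₂V₂)/(n−1) = (1500×15.9−121×79.8)/0.56 = 25300 J.
ΔU = nCvΔT = 5.12×34.6×(227−560) = -59000 J.
Q = ΔU + W = -33700 J.
Net over both steps: W = 1730 J, Q = -57300 J, ΔU = -59000 J.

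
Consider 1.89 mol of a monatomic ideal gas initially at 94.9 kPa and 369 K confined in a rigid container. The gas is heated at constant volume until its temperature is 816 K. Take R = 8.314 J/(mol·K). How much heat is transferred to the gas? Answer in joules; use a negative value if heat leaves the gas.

10500 J

V₁ = nRT₁/P₁ = 1.89×8.314×369/94.9 = 61.1 L.
Isochoric: V stays 61.1 L; P/T = const ⇒ T₂ = 816 K, P₂ = 210 kPa.
W = 0 (no volume change).
ΔU = nCvΔT = 1.89×12.5×(816−369) = 10500 J.
Q = ΔU = 10500 J.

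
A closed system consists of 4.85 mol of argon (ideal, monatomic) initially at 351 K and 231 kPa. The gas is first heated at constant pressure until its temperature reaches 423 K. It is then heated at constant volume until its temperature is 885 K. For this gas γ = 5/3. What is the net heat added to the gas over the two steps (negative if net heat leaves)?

35200 J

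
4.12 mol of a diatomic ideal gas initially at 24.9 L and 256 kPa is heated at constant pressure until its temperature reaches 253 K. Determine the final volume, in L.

T₁ = P₁V₁/(nR) = 256×24.9/(4.12×8.314) = 186 K.
Isobaric: P stays 256 kPa; V/T = const ⇒ T₂ = 253 K, V₂ = 33.9 L.

33.9 L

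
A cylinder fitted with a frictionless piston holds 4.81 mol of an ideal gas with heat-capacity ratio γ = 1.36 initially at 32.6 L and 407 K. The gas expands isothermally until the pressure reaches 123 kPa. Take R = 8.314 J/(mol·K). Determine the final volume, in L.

P₁ = nRT₁/V₁ = 4.81×8.314×407/32.6 = 499 kPa.
Isothermal: T stays 407 K; PV = const ⇒ V₂ = 132 L, P₂ = 123 kPa.

132 L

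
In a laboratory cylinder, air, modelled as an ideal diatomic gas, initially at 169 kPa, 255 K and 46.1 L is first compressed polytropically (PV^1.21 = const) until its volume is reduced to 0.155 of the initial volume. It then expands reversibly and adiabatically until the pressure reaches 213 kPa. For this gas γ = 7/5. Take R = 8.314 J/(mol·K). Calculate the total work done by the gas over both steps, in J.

n = P₁V₁/(RT₁) = 169×46.1/(8.314×255) = 3.67 mol.
Step 1 — Polytropic n=1.21: T₂ = T₁(V₁/V₂)^(n−1) = 255×(6.45)^0.21 = 377 K; P₂ = P₁(V₁/V₂)^n = 1610 kPa.
W = (P₁V₁−P₂V₂)/(n−1) = (169×46.1−1610×7.15)/0.21 = -17800 J.
ΔU = nCvΔT = 3.67×20.8×(377−255) = 9330 J.
Q = ΔU + W = -8440 J.
State after step 1: P = 1610 kPa, V = 7.15 L, T = 377 K.
Step 2 — Adiabatic: T₂/T₁ = (P₂/P₁)^((γ−1)/γ) ⇒ T₂ = 377×(0.132)^0.286 = 212 K; V₂ = 30.3 L.
ΔU = nCvΔT = 3.67×20.8×(212−377) = -12700 J.
Q = 0 for an adiabatic process, so W = −ΔU = 12700 J.
Net over both steps: W = -5120 J, Q = -8440 J, ΔU = -3320 J.

-5120 J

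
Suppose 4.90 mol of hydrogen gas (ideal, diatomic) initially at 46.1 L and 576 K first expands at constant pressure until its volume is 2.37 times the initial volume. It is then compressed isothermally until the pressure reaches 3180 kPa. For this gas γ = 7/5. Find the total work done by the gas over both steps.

P₁ = nRT₁/V₁ = 4.90×8.314×576/46.1 = 509 kPa.
Step 1 — Isobaric: P stays 509 kPa; V/T = const ⇒ T₂ = 1370 K, V₂ = 109 L.
W = PΔV = 509×(109−46.1) kPa·L = 32100 J.
ΔU = nCvΔT = 4.90×20.8×(1370−576) = 80400 J.
Q = ΔU + W = nCpΔT = 113000 J.
State after step 1: P = 509 kPa, V = 109 L, T = 1370 K.
Step 2 — Isothermal: T stays 1370 K; PV = const ⇒ V₂ = 17.5 L, P₂ = 3180 kPa.
ΔU = 0 (ideal gas, T constant).
W = nRT ln(V₂/V₁) = 4.90×8.314×1370×ln(0.160) = -102000 J.
Q = ΔU + W = -102000 J.
Net over both steps: W = -69700 J, Q = 10600 J, ΔU = 80400 J.

-69700 J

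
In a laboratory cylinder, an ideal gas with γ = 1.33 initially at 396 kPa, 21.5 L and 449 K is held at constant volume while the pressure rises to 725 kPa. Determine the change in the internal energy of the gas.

n = P₁V₁/(RT₁) = 396×21.5/(8.314×449) = 2.28 mol.
Isochoric: V stays 21.5 L; P/T = const ⇒ T₂ = 822 K, P₂ = 725 kPa.
For an ideal gas ΔU = nCvΔT with Cv = R/(γ−1) = 25.2 J/(mol·K).
ΔU = 2.28×25.2×(822−449) = 21400 J.

21400 J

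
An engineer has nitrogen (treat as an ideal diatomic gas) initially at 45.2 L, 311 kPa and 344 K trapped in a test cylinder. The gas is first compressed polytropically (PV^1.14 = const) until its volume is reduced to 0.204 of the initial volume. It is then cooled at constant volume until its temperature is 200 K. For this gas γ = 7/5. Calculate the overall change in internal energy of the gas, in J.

n = P₁V₁/(RT₁) = 311×45.2/(8.314×344) = 4.92 mol.
Step 1 — Polytropic n=1.14: T₂ = T₁(V₁/V₂)^(n−1) = 344×(4.90)^0.14 = 430 K; P₂ = P₁(V₁/V₂)^n = 1900 kPa.
W = (P₁V₁−P₂V₂)/(n−1) = (311×45.2−1900×9.22)/0.14 = -25000 J.
ΔU = nCvΔT = 4.92×20.8×(430−344) = 8760 J.
Q = ΔU + W = -16300 J.
State after step 1: P = 1900 kPa, V = 9.22 L, T = 430 K.
Step 2 — Isochoric: V stays 9.22 L; P/T = const ⇒ T₂ = 200 K, P₂ = 886 kPa.
W = 0 (no volume change).
ΔU = nCvΔT = 4.92×20.8×(200−430) = -23500 J.
Q = ΔU = -23500 J.
Net over both steps: W = -25000 J, Q = -39700 J, ΔU = -14700 J.

-14700 J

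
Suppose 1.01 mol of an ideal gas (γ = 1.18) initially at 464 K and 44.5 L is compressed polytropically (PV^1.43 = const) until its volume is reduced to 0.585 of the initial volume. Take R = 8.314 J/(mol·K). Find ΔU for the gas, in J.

5610 J

P₁ = nRT₁/V₁ = 1.01×8.314×464/44.5 = 87.6 kPa.
Polytropic n=1.43: T₂ = T₁(V₁/V₂)^(n−1) = 464×(1.71)^0.43 = 584 K; P₂ = P₁(V₁/V₂)^n = 188 kPa.
For an ideal gas ΔU = nCvΔT with Cv = R/(γ−1) = 46.2 J/(mol·K).
ΔU = 1.01×46.2×(584−464) = 5610 J.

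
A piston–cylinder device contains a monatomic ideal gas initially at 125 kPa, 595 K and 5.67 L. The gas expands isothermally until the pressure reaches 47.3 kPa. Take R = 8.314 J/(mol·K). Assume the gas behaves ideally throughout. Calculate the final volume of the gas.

15.0 L

Isothermal: T stays 595 K; PV = const ⇒ V₂ = 15.0 L, P₂ = 47.3 kPa.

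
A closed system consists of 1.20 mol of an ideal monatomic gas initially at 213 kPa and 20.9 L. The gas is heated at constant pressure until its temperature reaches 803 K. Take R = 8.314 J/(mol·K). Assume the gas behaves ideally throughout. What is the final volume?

T₁ = P₁V₁/(nR) = 213×20.9/(1.20×8.314) = 446 K.
Isobaric: P stays 213 kPa; V/T = const ⇒ T₂ = 803 K, V₂ = 37.6 L.

37.6 L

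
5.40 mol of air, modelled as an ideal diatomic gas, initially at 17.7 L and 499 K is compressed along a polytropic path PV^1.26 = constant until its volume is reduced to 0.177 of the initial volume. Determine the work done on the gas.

P₁ = nRT₁/V₁ = 5.40×8.314×499/17.7 = 1270 kPa.
Polytropic n=1.26: T₂ = T₁(V₁/V₂)^(n−1) = 499×(5.65)^0.26 = 783 K; P₂ = P₁(V₁/V₂)^n = 11200 kPa.
W = (P₁V₁−P₂V₂)/(n−1) = (1270×17.7−11200×3.13)/0.26 = -49000 J.
Work done on the gas = −W_by = 49000 J.

49000 J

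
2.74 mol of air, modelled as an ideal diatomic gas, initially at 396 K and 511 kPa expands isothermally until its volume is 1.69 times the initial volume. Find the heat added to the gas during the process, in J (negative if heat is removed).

4730 J

V₁ = nRT₁/P₁ = 2.74×8.314×396/511 = 17.7 L.
Isothermal: T stays 396 K; PV = const ⇒ V₂ = 29.8 L, P₂ = 302 kPa.
ΔU = 0 (ideal gas, T constant).
W = nRT ln(V₂/V₁) = 2.74×8.314×396×ln(1.69) = 4730 J.
Q = ΔU + W = 4730 J.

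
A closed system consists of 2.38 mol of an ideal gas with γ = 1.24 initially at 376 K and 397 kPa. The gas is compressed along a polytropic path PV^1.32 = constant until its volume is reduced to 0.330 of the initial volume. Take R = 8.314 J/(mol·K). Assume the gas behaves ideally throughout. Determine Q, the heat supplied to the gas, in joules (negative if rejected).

3300 J

V₁ = nRT₁/P₁ = 2.38×8.314×376/397 = 18.7 L.
Polytropic n=1.32: T₂ = T₁(V₁/V₂)^(n−1) = 376×(3.03)^0.32 = 536 K; P₂ = P₁(V₁/V₂)^n = 1720 kPa.
W = (P₁V₁−P₂V₂)/(n−1) = (397×18.7−1720×6.18)/0.32 = -9900 J.
ΔU = nCvΔT = 2.38×34.6×(536−376) = 13200 J.
Q = ΔU + W = 3300 J.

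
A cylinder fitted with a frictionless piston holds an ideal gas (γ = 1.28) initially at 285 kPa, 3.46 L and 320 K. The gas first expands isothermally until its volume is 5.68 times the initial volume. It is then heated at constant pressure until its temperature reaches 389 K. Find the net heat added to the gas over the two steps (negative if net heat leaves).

n = P₁V₁/(RT₁) = 285×3.46/(8.314×320) = 0.371 mol.
Step 1 — Isothermal: T stays 320 K; PV = const ⇒ V₂ = 19.7 L, P₂ = 50.2 kPa.
ΔU = 0 (ideal gas, T constant).
W = nRT ln(V₂/V₁) = 0.371×8.314×320×ln(5.68) = 1710 J.
Q = ΔU + W = 1710 J.
State after step 1: P = 50.2 kPa, V = 19.7 L, T = 320 K.
Step 2 — Isobaric: P stays 50.2 kPa; V/T = const ⇒ T₂ = 389 K, V₂ = 23.9 L.
W = PΔV = 50.2×(23.9−19.7) kPa·L = 213 J.
ΔU = nCvΔT = 0.371×29.7×(389−320) = 759 J.
Q = ΔU + W = nCpΔT = 972 J.
Net over both steps: W = 1930 J, Q = 2680 J, ΔU = 759 J.

2680 J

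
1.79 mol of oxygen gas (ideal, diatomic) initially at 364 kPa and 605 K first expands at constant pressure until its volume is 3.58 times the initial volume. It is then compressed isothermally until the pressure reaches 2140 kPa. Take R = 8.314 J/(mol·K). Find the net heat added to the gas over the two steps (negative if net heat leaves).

24200 J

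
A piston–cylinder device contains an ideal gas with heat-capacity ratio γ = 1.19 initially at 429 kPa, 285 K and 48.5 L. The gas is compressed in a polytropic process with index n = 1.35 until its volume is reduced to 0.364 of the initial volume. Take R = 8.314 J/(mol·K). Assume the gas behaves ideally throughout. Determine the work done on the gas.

25200 J

n = P₁V₁/(RT₁) = 429×48.5/(8.314×285) = 8.78 mol.
Polytropic n=1.35: T₂ = T₁(V₁/V₂)^(n−1) = 285×(2.75)^0.35 = 406 K; P₂ = P₁(V₁/V₂)^n = 1680 kPa.
W = (P₁V₁−P₂V₂)/(n−1) = (429×48.5−1680×17.7)/0.35 = -25200 J.
Work done on the gas = −W_by = 25200 J.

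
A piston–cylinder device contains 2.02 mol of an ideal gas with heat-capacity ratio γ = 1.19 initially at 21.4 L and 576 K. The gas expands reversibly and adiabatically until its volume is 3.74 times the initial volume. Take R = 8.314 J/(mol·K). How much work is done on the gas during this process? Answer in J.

-11300 J

P₁ = nRT₁/V₁ = 2.02×8.314×576/21.4 = 452 kPa.
Adiabatic: TV^(γ−1) = const ⇒ T₂ = 576×(0.267)^0.190 = 448 K; PV^γ = const ⇒ P₂ = 94.1 kPa.
ΔU = nCvΔT = 2.02×43.8×(448−576) = -11300 J.
Q = 0 for an adiabatic process, so W = −ΔU = 11300 J.
Work done on the gas = −W_by = -11300 J.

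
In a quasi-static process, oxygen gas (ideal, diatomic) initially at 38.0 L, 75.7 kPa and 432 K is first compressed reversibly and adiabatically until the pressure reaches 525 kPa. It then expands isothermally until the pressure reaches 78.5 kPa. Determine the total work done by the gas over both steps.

n = P₁V₁/(RT₁) = 75.7×38.0/(8.314×432) = 0.801 mol.
Step 1 — Adiabatic: T₂/T₁ = (P₂/P₁)^((γ−1)/γ) ⇒ T₂ = 432×(6.94)^0.286 = 751 K; V₂ = 9.53 L.
ΔU = nCvΔT = 0.801×20.8×(751−432) = 5310 J.
Q = 0 for an adiabatic process, so W = −ΔU = -5310 J.
State after step 1: P = 525 kPa, V = 9.53 L, T = 751 K.
Step 2 — Isothermal: T stays 751 K; PV = const ⇒ V₂ = 63.7 L, P₂ = 78.5 kPa.
ΔU = 0 (ideal gas, T constant).
W = nRT ln(V₂/V₁) = 0.801×8.314×751×ln(6.69) = 9510 J.
Q = ΔU + W = 9510 J.
Net over both steps: W = 4190 J, Q = 9510 J, ΔU = 5310 J.

4190 J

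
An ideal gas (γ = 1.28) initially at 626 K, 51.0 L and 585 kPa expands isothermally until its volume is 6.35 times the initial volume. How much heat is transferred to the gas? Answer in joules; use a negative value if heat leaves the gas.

55100 J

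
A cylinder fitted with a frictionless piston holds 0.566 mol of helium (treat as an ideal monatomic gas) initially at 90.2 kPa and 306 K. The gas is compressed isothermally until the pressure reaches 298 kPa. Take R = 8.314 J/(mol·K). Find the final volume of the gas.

V₁ = nRT₁/P₁ = 0.566×8.314×306/90.2 = 16.0 L.
Isothermal: T stays 306 K; PV = const ⇒ V₂ = 4.83 L, P₂ = 298 kPa.

4.83 L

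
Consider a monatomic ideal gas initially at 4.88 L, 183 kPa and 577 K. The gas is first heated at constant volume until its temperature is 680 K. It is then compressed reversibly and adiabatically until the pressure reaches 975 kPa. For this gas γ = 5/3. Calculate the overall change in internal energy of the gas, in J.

1550 J

n = P₁V₁/(RT₁) = 183×4.88/(8.314×577) = 0.186 mol.
Step 1 — Isochoric: V stays 4.88 L; P/T = const ⇒ T₂ = 680 K, P₂ = 216 kPa.
W = 0 (no volume change).
ΔU = nCvΔT = 0.186×12.5×(680−577) = 239 J.
Q = ΔU = 239 J.
State after step 1: P = 216 kPa, V = 4.88 L, T = 680 K.
Step 2 — Adiabatic: T₂/T₁ = (P₂/P₁)^((γ−1)/γ) ⇒ T₂ = 680×(4.52)^0.400 = 1240 K; V₂ = 1.97 L.
ΔU = nCvΔT = 0.186×12.5×(1240−680) = 1310 J.
Q = 0 for an adiabatic process, so W = −ΔU = -1310 J.
Net over both steps: W = -1310 J, Q = 239 J, ΔU = 1550 J.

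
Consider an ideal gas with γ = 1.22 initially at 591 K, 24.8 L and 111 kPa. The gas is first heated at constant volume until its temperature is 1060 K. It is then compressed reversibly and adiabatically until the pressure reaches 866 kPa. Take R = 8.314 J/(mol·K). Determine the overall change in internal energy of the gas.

16700 J

n = P₁V₁/(RT₁) = 111×24.8/(8.314×591) = 0.560 mol.
Step 1 — Isochoric: V stays 24.8 L; P/T = const ⇒ T₂ = 1060 K, P₂ = 199 kPa.
W = 0 (no volume change).
ΔU = nCvΔT = 0.560×37.8×(1060−591) = 9930 J.
Q = ΔU = 9930 J.
State after step 1: P = 199 kPa, V = 24.8 L, T = 1060 K.
Step 2 — Adiabatic: T₂/T₁ = (P₂/P₁)^((γ−1)/γ) ⇒ T₂ = 1060×(4.35)^0.180 = 1380 K; V₂ = 7.43 L.
ΔU = nCvΔT = 0.560×37.8×(1380−1060) = 6810 J.
Q = 0 for an adiabatic process, so W = −ΔU = -6810 J.
Net over both steps: W = -6810 J, Q = 9930 J, ΔU = 16700 J.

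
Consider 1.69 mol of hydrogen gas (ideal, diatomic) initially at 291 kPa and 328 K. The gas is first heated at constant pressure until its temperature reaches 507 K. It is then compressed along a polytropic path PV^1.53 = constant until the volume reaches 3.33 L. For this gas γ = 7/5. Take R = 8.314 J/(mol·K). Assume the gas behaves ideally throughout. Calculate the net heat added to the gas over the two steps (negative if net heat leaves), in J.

17000 J

V₁ = nRT₁/P₁ = 1.69×8.314×328/291 = 15.8 L.
Step 1 — Isobaric: P stays 291 kPa; V/T = const ⇒ T₂ = 507 K, V₂ = 24.5 L.
W = PΔV = 291×(24.5−15.8) kPa·L = 2520 J.
ΔU = nCvΔT = 1.69×20.8×(507−328) = 6290 J.
Q = ΔU + W = nCpΔT = 8800 J.
State after step 1: P = 291 kPa, V = 24.5 L, T = 507 K.
Step 2 — Polytropic n=1.53: T₂ = T₁(V₁/V₂)^(n−1) = 507×(7.35)^0.53 = 1460 K; P₂ = P₁(V₁/V₂)^n = 6160 kPa.
W = (P₁V₁−P₂V₂)/(n−1) = (291×24.5−6160×3.33)/0.53 = -25200 J.
ΔU = nCvΔT = 1.69×20.8×(1460−507) = 33500 J.
Q = ΔU + W = 8210 J.
Net over both steps: W = -22700 J, Q = 17000 J, ΔU = 39700 J.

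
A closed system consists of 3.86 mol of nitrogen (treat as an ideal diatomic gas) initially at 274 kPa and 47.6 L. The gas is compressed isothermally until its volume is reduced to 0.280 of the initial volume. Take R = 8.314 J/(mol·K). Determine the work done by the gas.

-16600 J

T₁ = P₁V₁/(nR) = 274×47.6/(3.86×8.314) = 406 K.
Isothermal: T stays 406 K; PV = const ⇒ V₂ = 13.3 L, P₂ = 979 kPa.
W = nRT ln(V₂/V₁) = 3.86×8.314×406×ln(0.280) = -16600 J.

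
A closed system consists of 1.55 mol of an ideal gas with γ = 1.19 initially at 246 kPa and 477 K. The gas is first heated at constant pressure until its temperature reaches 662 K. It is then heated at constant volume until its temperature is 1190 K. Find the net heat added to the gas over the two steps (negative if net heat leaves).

V₁ = nRT₁/P₁ = 1.55×8.314×477/246 = 25.0 L.
Step 1 — Isobaric: P stays 246 kPa; V/T = const ⇒ T₂ = 662 K, V₂ = 34.7 L.
W = PΔV = 246×(34.7−25.0) kPa·L = 2380 J.
ΔU = nCvΔT = 1.55×43.8×(662−477) = 12500 J.
Q = ΔU + W = nCpΔT = 14900 J.
State after step 1: P = 246 kPa, V = 34.7 L, T = 662 K.
Step 2 — Isochoric: V stays 34.7 L; P/T = const ⇒ T₂ = 1190 K, P₂ = 442 kPa.
W = 0 (no volume change).
ΔU = nCvΔT = 1.55×43.8×(1190−662) = 35800 J.
Q = ΔU = 35800 J.
Net over both steps: W = 2380 J, Q = 50700 J, ΔU = 48400 J.

50700 J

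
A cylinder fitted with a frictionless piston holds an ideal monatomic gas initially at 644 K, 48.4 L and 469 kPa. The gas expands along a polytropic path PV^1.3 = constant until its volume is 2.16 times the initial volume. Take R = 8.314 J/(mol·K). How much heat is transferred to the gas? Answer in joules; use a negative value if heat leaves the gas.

n = P₁V₁/(RT₁) = 469×48.4/(8.314×644) = 4.24 mol.
Polytropic n=1.3: T₂ = T₁(V₁/V₂)^(n−1) = 644×(0.463)^0.30 = 511 K; P₂ = P₁(V₁/V₂)^n = 172 kPa.
W = (P₁V₁−P₂V₂)/(n−1) = (469×48.4−172×105)/0.30 = 15600 J.
ΔU = nCvΔT = 4.24×12.5×(511−644) = -7020 J.
Q = ΔU + W = 8580 J.

8580 J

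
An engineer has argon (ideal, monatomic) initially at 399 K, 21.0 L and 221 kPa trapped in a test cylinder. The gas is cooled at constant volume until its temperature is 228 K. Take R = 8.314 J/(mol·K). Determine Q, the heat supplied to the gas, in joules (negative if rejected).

-2980 J

n = P₁V₁/(RT₁) = 221×21.0/(8.314×399) = 1.40 mol.
Isochoric: V stays 21.0 L; P/T = const ⇒ T₂ = 228 K, P₂ = 126 kPa.
W = 0 (no volume change).
ΔU = nCvΔT = 1.40×12.5×(228−399) = -2980 J.
Q = ΔU = -2980 J.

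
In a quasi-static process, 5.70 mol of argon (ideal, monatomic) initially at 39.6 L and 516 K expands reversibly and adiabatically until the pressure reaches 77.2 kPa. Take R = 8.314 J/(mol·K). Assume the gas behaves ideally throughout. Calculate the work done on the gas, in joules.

P₁ = nRT₁/V₁ = 5.70×8.314×516/39.6 = 618 kPa.
Adiabatic: T₂/T₁ = (P₂/P₁)^((γ−1)/γ) ⇒ T₂ = 516×(0.125)^0.400 = 225 K; V₂ = 138 L.
ΔU = nCvΔT = 5.70×12.5×(225−516) = -20700 J.
Q = 0 for an adiabatic process, so W = −ΔU = 20700 J.
Work done on the gas = −W_by = -20700 J.

-20700 J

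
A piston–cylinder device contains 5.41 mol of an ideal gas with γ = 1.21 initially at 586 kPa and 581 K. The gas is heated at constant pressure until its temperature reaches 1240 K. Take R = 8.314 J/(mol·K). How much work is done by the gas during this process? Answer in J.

29600 J

V₁ = nRT₁/P₁ = 5.41×8.314×581/586 = 44.6 L.
Isobaric: P stays 586 kPa; V/T = const ⇒ T₂ = 1240 K, V₂ = 95.2 L.
W = PΔV = 586×(95.2−44.6) kPa·L = 29600 J.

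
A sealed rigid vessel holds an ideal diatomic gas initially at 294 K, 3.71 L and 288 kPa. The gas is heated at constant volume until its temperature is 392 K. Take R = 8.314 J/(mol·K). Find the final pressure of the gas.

Isochoric: V stays 3.71 L; P/T = const ⇒ T₂ = 392 K, P₂ = 384 kPa.

384 kPa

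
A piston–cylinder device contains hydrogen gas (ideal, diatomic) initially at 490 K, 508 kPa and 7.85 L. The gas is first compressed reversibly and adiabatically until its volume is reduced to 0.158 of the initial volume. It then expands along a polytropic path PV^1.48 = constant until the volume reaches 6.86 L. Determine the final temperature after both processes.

n = P₁V₁/(RT₁) = 508×7.85/(8.314×490) = 0.979 mol.
Step 1 — Adiabatic: TV^(γ−1) = const ⇒ T₂ = 490×(6.33)^0.400 = 1030 K; PV^γ = const ⇒ P₂ = 6730 kPa.
ΔU = nCvΔT = 0.979×20.8×(1030−490) = 10900 J.
Q = 0 for an adiabatic process, so W = −ΔU = -10900 J.
State after step 1: P = 6730 kPa, V = 1.24 L, T = 1030 K.
Step 2 — Polytropic n=1.48: T₂ = T₁(V₁/V₂)^(n−1) = 1030×(0.181)^0.48 = 451 K; P₂ = P₁(V₁/V₂)^n = 535 kPa.
W = (P₁V₁−P₂V₂)/(n−1) = (6730×1.24−535×6.86)/0.48 = 9730 J.
ΔU = nCvΔT = 0.979×20.8×(451−1030) = -11700 J.
Q = ΔU + W = -1950 J.
Net over both steps: W = -1150 J, Q = -1950 J, ΔU = -793 J.

451 K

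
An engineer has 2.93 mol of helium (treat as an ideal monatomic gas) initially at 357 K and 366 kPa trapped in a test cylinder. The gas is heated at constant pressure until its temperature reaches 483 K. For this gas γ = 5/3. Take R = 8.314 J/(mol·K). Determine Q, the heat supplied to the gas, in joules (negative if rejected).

7670 J

V₁ = nRT₁/P₁ = 2.93×8.314×357/366 = 23.8 L.
Isobaric: P stays 366 kPa; V/T = const ⇒ T₂ = 483 K, V₂ = 32.1 L.
W = PΔV = 366×(32.1−23.8) kPa·L = 3070 J.
ΔU = nCvΔT = 2.93×12.5×(483−357) = 4600 J.
Q = ΔU + W = nCpΔT = 7670 J.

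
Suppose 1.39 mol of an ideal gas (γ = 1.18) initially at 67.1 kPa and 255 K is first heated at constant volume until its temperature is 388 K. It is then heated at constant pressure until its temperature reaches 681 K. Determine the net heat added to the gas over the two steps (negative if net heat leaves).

V₁ = nRT₁/P₁ = 1.39×8.314×255/67.1 = 43.9 L.
Step 1 — Isochoric: V stays 43.9 L; P/T = const ⇒ T₂ = 388 K, P₂ = 102 kPa.
W = 0 (no volume change).
ΔU = nCvΔT = 1.39×46.2×(388−255) = 8540 J.
Q = ΔU = 8540 J.
State after step 1: P = 102 kPa, V = 43.9 L, T = 388 K.
Step 2 — Isobaric: P stays 102 kPa; V/T = const ⇒ T₂ = 681 K, V₂ = 77.1 L.
W = PΔV = 102×(77.1−43.9) kPa·L = 3390 J.
ΔU = nCvΔT = 1.39×46.2×(681−388) = 18800 J.
Q = ΔU + W = nCpΔT = 22200 J.
Net over both steps: W = 3390 J, Q = 30700 J, ΔU = 27400 J.

30700 J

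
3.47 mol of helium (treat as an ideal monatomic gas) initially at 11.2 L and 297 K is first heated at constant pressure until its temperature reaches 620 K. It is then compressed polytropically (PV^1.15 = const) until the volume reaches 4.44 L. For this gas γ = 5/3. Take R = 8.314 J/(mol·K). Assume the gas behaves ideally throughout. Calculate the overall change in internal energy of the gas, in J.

21600 J

P₁ = nRT₁/V₁ = 3.47×8.314×297/11.2 = 765 kPa.
Step 1 — Isobaric: P stays 765 kPa; V/T = const ⇒ T₂ = 620 K, V₂ = 23.4 L.
W = PΔV = 765×(23.4−11.2) kPa·L = 9320 J.
ΔU = nCvΔT = 3.47×12.5×(620−297) = 14000 J.
Q = ΔU + W = nCpΔT = 23300 J.
State after step 1: P = 765 kPa, V = 23.4 L, T = 620 K.
Step 2 — Polytropic n=1.15: T₂ = T₁(V₁/V₂)^(n−1) = 620×(5.27)^0.15 = 795 K; P₂ = P₁(V₁/V₂)^n = 5170 kPa.
W = (P₁V₁−P₂V₂)/(n−1) = (765×23.4−5170×4.44)/0.15 = -33700 J.
ΔU = nCvΔT = 3.47×12.5×(795−620) = 7590 J.
Q = ΔU + W = -26200 J.
Net over both steps: W = -24400 J, Q = -2860 J, ΔU = 21600 J.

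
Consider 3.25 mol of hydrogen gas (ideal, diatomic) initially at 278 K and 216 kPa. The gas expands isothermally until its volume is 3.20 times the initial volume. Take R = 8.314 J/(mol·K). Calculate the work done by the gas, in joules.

8740 J

V₁ = nRT₁/P₁ = 3.25×8.314×278/216 = 34.8 L.
Isothermal: T stays 278 K; PV = const ⇒ V₂ = 111 L, P₂ = 67.5 kPa.
W = nRT ln(V₂/V₁) = 3.25×8.314×278×ln(3.20) = 8740 J.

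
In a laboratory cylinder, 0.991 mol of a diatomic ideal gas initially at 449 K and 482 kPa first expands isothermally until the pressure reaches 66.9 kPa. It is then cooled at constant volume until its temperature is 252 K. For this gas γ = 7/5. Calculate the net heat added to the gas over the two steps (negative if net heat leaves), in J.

3250 J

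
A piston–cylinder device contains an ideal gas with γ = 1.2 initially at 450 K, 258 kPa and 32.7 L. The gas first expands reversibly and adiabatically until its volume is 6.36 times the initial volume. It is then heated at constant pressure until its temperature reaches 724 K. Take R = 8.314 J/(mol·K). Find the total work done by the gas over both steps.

20800 J

n = P₁V₁/(RT₁) = 258×32.7/(8.314×450) = 2.25 mol.
Step 1 — Adiabatic: TV^(γ−1) = const ⇒ T₂ = 450×(0.157)^0.200 = 311 K; PV^γ = const ⇒ P₂ = 28.0 kPa.
ΔU = nCvΔT = 2.25×41.6×(311−450) = -13000 J.
Q = 0 for an adiabatic process, so W = −ΔU = 13000 J.
State after step 1: P = 28.0 kPa, V = 208 L, T = 311 K.
Step 2 — Isobaric: P stays 28.0 kPa; V/T = const ⇒ T₂ = 724 K, V₂ = 484 L.
W = PΔV = 28.0×(484−208) kPa·L = 7750 J.
ΔU = nCvΔT = 2.25×41.6×(724−311) = 38700 J.
Q = ΔU + W = nCpΔT = 46500 J.
Net over both steps: W = 20800 J, Q = 46500 J, ΔU = 25700 J.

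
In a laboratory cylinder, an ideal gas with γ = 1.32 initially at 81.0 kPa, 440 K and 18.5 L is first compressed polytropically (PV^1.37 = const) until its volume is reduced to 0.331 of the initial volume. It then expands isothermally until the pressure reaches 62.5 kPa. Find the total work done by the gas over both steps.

1950 J

n = P₁V₁/(RT₁) = 81.0×18.5/(8.314×440) = 0.410 mol.
Step 1 — Polytropic n=1.37: T₂ = T₁(V₁/V₂)^(n−1) = 440×(3.02)^0.37 = 662 K; P₂ = P₁(V₁/V₂)^n = 368 kPa.
W = (P₁V₁−P₂V₂)/(n−1) = (81.0×18.5−368×6.12)/0.37 = -2050 J.
ΔU = nCvΔT = 0.410×26.0×(662−440) = 2370 J.
Q = ΔU + W = 320 J.
State after step 1: P = 368 kPa, V = 6.12 L, T = 662 K.
Step 2 — Isothermal: T stays 662 K; PV = const ⇒ V₂ = 36.1 L, P₂ = 62.5 kPa.
ΔU = 0 (ideal gas, T constant).
W = nRT ln(V₂/V₁) = 0.410×8.314×662×ln(5.89) = 4000 J.
Q = ΔU + W = 4000 J.
Net over both steps: W = 1950 J, Q = 4320 J, ΔU = 2370 J.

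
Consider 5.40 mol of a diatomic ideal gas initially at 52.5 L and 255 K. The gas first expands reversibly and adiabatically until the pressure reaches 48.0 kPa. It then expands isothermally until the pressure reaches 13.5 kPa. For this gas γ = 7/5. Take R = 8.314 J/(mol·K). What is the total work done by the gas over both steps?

19500 J

P₁ = nRT₁/V₁ = 5.40×8.314×255/52.5 = 218 kPa.
Step 1 — Adiabatic: T₂/T₁ = (P₂/P₁)^((γ−1)/γ) ⇒ T₂ = 255×(0.220)^0.286 = 165 K; V₂ = 155 L.
ΔU = nCvΔT = 5.40×20.8×(165−255) = -10000 J.
Q = 0 for an adiabatic process, so W = −ΔU = 10000 J.
State after step 1: P = 48.0 kPa, V = 155 L, T = 165 K.
Step 2 — Isothermal: T stays 165 K; PV = const ⇒ V₂ = 550 L, P₂ = 13.5 kPa.
ΔU = 0 (ideal gas, T constant).
W = nRT ln(V₂/V₁) = 5.40×8.314×165×ln(3.56) = 9420 J.
Q = ΔU + W = 9420 J.
Net over both steps: W = 19500 J, Q = 9420 J, ΔU = -10000 J.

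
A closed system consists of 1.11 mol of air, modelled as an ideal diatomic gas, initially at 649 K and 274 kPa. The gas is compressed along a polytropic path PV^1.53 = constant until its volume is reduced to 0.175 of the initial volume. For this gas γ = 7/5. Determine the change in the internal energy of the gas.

22700 J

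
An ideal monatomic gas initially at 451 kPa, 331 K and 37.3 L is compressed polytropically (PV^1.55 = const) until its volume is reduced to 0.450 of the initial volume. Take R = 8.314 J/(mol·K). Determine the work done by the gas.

-16900 J

n = P₁V₁/(RT₁) = 451×37.3/(8.314×331) = 6.11 mol.
Polytropic n=1.55: T₂ = T₁(V₁/V₂)^(n−1) = 331×(2.22)^0.55 = 514 K; P₂ = P₁(V₁/V₂)^n = 1550 kPa.
W = (P₁V₁−P₂V₂)/(n−1) = (451×37.3−1550×16.8)/0.55 = -16900 J.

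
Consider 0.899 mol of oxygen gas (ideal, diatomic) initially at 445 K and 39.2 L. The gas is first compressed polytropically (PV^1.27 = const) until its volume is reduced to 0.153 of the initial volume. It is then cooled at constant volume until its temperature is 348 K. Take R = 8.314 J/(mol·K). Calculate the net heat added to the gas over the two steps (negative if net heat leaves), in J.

-9940 J

P₁ = nRT₁/V₁ = 0.899×8.314×445/39.2 = 84.8 kPa.
Step 1 — Polytropic n=1.27: T₂ = T₁(V₁/V₂)^(n−1) = 445×(6.54)^0.27 = 739 K; P₂ = P₁(V₁/V₂)^n = 921 kPa.
W = (P₁V₁−P₂V₂)/(n−1) = (84.8×39.2−921×6.00)/0.27 = -8130 J.
ΔU = nCvΔT = 0.899×20.8×(739−445) = 5490 J.
Q = ΔU + W = -2640 J.
State after step 1: P = 921 kPa, V = 6.00 L, T = 739 K.
Step 2 — Isochoric: V stays 6.00 L; P/T = const ⇒ T₂ = 348 K, P₂ = 434 kPa.
W = 0 (no volume change).
ΔU = nCvΔT = 0.899×20.8×(348−739) = -7300 J.
Q = ΔU = -7300 J.
Net over both steps: W = -8130 J, Q = -9940 J, ΔU = -1810 J.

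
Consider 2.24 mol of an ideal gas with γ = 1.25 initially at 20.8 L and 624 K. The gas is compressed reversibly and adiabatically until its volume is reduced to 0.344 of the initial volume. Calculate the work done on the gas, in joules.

14200 J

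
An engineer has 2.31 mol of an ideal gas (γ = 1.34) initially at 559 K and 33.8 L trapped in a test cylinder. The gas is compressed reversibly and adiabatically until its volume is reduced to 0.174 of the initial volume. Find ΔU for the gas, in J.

P₁ = nRT₁/V₁ = 2.31×8.314×559/33.8 = 318 kPa.
Adiabatic: TV^(γ−1) = const ⇒ T₂ = 559×(5.75)^0.340 = 1010 K; PV^γ = const ⇒ P₂ = 3310 kPa.
For an ideal gas ΔU = nCvΔT with Cv = R/(γ−1) = 24.5 J/(mol·K).
ΔU = 2.31×24.5×(1010−559) = 25600 J.

25600 J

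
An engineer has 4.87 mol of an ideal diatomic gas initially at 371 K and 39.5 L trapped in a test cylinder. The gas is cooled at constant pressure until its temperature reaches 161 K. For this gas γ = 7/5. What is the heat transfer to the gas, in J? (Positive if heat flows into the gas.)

P₁ = nRT₁/V₁ = 4.87×8.314×371/39.5 = 380 kPa.
Isobaric: P stays 380 kPa; V/T = const ⇒ T₂ = 161 K, V₂ = 17.1 L.
W = PΔV = 380×(17.1−39.5) kPa·L = -8500 J.
ΔU = nCvΔT = 4.87×20.8×(161−371) = -21300 J.
Q = ΔU + W = nCpΔT = -29800 J.

-29800 J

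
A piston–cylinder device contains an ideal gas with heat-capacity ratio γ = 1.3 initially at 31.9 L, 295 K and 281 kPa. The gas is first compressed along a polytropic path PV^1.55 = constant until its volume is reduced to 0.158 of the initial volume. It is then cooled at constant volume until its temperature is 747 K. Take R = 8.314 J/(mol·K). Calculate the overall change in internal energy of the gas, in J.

45800 J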